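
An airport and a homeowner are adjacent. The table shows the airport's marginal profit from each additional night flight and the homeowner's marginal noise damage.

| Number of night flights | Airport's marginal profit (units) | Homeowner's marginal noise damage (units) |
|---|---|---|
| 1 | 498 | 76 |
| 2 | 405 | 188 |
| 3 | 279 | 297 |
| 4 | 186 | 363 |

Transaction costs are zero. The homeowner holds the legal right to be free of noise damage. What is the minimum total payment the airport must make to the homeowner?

264

Efficient level: marginal profit ≥ marginal noise damage through level 2, so k* = 2.
With the homeowner holding the right, the airport must at least compensate total damage at k*: 76 + 188 = 264.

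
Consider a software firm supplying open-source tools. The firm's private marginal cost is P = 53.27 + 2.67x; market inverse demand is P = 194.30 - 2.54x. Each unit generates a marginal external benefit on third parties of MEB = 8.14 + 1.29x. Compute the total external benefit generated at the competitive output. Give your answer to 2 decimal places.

Market equilibrium (private): 53.27 + 2.67x = 194.30 - 2.54x → x_m = 27.0691.
Total external benefit = ∫₀^{x_m} (8.14 + 1.29x) dx = 8.14×27.0691 + ½×1.29×27.0691² = 692.9573.

692.96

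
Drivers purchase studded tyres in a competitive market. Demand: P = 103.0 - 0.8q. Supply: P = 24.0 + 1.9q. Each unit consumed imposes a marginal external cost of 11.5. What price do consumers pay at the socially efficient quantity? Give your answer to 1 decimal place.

P = 83.0

Social marginal benefit = demand − MEC = 91.5 - 0.8q.
Set SMB = MC: 91.5 - 0.8q = 24.0 + 1.9q → q* = 25.0000.
Consumer price on the demand curve at q*: 103.0 − 0.8×25.0000 = 83.0000.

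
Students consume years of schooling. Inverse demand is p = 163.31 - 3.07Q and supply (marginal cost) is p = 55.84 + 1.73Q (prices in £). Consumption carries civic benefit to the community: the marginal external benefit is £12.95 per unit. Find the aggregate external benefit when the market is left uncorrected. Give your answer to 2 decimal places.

£289.95

Market equilibrium (private): 55.84 + 1.73Q = 163.31 - 3.07Q → Q_m = 22.3896.
Total external benefit = MEB × Q_m = 12.95 × 22.3896 = 289.9453.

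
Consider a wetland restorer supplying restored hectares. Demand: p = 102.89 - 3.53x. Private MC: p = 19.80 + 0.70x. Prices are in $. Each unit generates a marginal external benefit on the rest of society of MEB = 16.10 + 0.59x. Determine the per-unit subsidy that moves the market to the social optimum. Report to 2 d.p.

subsidy = $32.18 per unit

Social marginal cost = private MC − MEB = 3.70 + 0.11x.
Set SMC = demand: 3.70 + 0.11x = 102.89 - 3.53x → x* = 27.2500.
The Pigouvian subsidy equals MEB at x*: 16.10 + 0.59×27.2500 = 32.1775.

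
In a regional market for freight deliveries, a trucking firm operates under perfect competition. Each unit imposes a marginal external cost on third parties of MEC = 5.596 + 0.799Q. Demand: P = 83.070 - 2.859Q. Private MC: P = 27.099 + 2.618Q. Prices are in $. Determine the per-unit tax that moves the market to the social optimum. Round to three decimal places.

tax = $12.009 per unit

Social marginal cost = private MC + MEC = 32.695 + 3.417Q.
Set SMC = demand: 32.695 + 3.417Q = 83.070 - 2.859Q → Q* = 8.0266.
The Pigouvian tax equals MEC at Q*: 5.596 + 0.799×8.0266 = 12.0093.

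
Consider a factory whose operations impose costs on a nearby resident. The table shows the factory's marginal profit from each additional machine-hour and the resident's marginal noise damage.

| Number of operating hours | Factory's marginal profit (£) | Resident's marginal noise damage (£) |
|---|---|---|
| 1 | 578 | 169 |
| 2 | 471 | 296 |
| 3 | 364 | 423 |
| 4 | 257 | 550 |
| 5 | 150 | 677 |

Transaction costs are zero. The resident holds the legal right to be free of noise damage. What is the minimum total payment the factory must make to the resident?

Efficient level: marginal profit ≥ marginal noise damage through level 2, so k* = 2.
With the resident holding the right, the factory must at least compensate total damage at k*: 169 + 296 = 465.

£465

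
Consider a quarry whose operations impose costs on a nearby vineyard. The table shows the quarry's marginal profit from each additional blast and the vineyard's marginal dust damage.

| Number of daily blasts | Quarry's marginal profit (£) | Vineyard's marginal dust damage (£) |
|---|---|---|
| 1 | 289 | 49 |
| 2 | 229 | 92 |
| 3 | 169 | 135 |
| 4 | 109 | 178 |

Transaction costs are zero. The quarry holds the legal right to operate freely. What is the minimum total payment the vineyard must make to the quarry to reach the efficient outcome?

Left alone the quarry would choose level 4 (marginal profit stays positive).
Efficient level: k* = 3 (marginal profit ≥ marginal dust damage through 3).
The vineyard must at least cover the quarry's forgone profit from cutting 4→3: 109 = 109.

£109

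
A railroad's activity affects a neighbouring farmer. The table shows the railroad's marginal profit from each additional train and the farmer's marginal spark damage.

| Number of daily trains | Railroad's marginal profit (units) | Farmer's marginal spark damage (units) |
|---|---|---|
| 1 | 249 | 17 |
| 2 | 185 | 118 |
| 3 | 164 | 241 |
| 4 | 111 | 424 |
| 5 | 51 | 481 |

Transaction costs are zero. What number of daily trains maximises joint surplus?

2

Bargaining reaches the level where marginal profit last exceeds marginal spark damage.
That holds through level 2 (185 ≥ 118) but not at 3 (164 < 241).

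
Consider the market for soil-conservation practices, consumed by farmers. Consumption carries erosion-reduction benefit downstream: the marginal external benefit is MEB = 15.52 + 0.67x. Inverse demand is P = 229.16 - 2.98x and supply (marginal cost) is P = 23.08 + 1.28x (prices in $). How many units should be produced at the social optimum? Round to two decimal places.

x* = 61.73

Social marginal benefit = demand + MEB = 244.68 - 2.31x.
Set SMB = MC: 244.68 - 2.31x = 23.08 + 1.28x → x* = 61.7270.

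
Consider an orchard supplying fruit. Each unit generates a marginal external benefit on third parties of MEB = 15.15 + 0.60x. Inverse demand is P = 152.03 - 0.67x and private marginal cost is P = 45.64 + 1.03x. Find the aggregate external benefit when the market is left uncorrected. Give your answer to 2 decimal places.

2123.09

Market equilibrium (private): 45.64 + 1.03x = 152.03 - 0.67x → x_m = 62.5824.
Total external benefit = ∫₀^{x_m} (15.15 + 0.60x) dx = 15.15×62.5824 + ½×0.60×62.5824² = 2123.0904.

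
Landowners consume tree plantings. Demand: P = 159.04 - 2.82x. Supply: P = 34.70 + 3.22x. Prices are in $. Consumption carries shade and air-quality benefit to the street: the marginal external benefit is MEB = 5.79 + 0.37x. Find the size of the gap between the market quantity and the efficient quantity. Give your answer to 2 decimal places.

2.36 units

Market equilibrium (private): 34.70 + 3.22x = 159.04 - 2.82x → x_m = 20.5861.
Social marginal benefit = demand + MEB = 164.83 - 2.45x.
Set SMB = MC: 164.83 - 2.45x = 34.70 + 3.22x → x* = 22.9506.
Gap = |20.5861 − 22.9506| = 2.3645.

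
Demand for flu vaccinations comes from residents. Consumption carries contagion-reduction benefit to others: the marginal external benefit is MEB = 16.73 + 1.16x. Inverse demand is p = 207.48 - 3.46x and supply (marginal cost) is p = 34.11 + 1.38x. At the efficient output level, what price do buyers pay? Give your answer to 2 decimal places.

Social marginal benefit = demand + MEB = 224.21 - 2.30x.
Set SMB = MC: 224.21 - 2.30x = 34.11 + 1.38x → x* = 51.6576.
Consumer price on the demand curve at x*: 207.48 − 3.46×51.6576 = 28.7447.

P = 28.74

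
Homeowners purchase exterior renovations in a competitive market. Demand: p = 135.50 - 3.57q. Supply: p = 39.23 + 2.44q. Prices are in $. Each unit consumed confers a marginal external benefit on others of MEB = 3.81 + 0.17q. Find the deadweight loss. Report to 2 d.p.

DWL = $3.65

Market equilibrium (private): 39.23 + 2.44q = 135.50 - 3.57q → q_m = 16.0183.
Social marginal benefit = demand + MEB = 139.31 - 3.40q.
Set SMB = MC: 139.31 - 3.40q = 39.23 + 2.44q → q* = 17.1370.
The welfare-loss triangle has base |q_m − q*| and height MEB(q_m) (the vertical gap between SMB and MC is zero at q* and MEB at q_m).
DWL = ½ × 1.1187 × 6.5331 = 3.6543.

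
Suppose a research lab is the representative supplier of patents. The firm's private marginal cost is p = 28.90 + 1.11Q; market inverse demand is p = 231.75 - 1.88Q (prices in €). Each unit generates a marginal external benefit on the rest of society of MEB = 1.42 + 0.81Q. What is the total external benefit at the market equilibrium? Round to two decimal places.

Market equilibrium (private): 28.90 + 1.11Q = 231.75 - 1.88Q → Q_m = 67.8428.
Total external benefit = ∫₀^{Q_m} (1.42 + 0.81Q) dQ = 1.42×67.8428 + ½×0.81×67.8428² = 1960.4082.

€1960.41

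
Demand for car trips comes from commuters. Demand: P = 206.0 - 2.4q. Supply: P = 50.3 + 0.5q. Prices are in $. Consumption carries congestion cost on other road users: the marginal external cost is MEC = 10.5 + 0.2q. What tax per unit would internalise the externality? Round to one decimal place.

Social marginal benefit = demand − MEC = 195.5 - 2.6q.
Set SMB = MC: 195.5 - 2.6q = 50.3 + 0.5q → q* = 46.8387.
The Pigouvian tax equals MEC at q*: 10.5 + 0.2×46.8387 = 19.8677.

tax = $19.9 per unit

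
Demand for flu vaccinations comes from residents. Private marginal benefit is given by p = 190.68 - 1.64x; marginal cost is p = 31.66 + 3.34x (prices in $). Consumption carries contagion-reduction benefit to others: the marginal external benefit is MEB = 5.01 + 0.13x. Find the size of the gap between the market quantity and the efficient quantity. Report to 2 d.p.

Market equilibrium (private): 31.66 + 3.34x = 190.68 - 1.64x → x_m = 31.9317.
Social marginal benefit = demand + MEB = 195.69 - 1.51x.
Set SMB = MC: 195.69 - 1.51x = 31.66 + 3.34x → x* = 33.8206.
Gap = |31.9317 − 33.8206| = 1.8889.

1.89 units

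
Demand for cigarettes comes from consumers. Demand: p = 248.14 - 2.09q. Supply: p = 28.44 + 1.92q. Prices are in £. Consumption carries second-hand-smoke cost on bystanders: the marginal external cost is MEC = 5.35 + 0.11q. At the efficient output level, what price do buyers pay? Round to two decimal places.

P = £139.40

Social marginal benefit = demand − MEC = 242.79 - 2.20q.
Set SMB = MC: 242.79 - 2.20q = 28.44 + 1.92q → q* = 52.0267.
Consumer price on the demand curve at q*: 248.14 − 2.09×52.0267 = 139.4042.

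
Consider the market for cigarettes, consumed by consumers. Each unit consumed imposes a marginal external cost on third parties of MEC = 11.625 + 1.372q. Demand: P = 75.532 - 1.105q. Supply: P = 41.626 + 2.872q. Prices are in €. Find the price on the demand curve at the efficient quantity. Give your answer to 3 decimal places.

P = €70.929

Social marginal benefit = demand − MEC = 63.907 - 2.477q.
Set SMB = MC: 63.907 - 2.477q = 41.626 + 2.872q → q* = 4.1655.
Consumer price on the demand curve at q*: 75.532 − 1.105×4.1655 = 70.9291.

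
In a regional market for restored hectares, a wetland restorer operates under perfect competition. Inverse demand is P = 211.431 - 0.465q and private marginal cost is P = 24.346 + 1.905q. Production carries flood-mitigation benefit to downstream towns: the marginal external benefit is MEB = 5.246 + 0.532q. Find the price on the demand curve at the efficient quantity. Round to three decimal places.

Social marginal cost = private MC − MEB = 19.100 + 1.373q.
Set SMC = demand: 19.100 + 1.373q = 211.431 - 0.465q → q* = 104.6415.
Consumer price on the demand curve at q*: 211.431 − 0.465×104.6415 = 162.7727.

P = 162.773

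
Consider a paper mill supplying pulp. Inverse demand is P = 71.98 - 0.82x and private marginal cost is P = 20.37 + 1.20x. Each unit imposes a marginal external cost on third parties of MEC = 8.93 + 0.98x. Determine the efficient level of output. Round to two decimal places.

x* = 14.23

Social marginal cost = private MC + MEC = 29.30 + 2.18x.
Set SMC = demand: 29.30 + 2.18x = 71.98 - 0.82x → x* = 14.2267.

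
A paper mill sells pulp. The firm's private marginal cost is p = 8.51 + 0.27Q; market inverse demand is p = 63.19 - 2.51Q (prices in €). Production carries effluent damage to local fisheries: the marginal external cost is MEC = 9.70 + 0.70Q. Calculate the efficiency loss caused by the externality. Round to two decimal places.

DWL = €79.13

Market equilibrium (private): 8.51 + 0.27Q = 63.19 - 2.51Q → Q_m = 19.6691.
Social marginal cost = private MC + MEC = 18.21 + 0.97Q.
Set SMC = demand: 18.21 + 0.97Q = 63.19 - 2.51Q → Q* = 12.9253.
The loss is the area between SMC and demand from Q* to Q_m; with linear curves that's a triangle of height MEC(Q_m).
DWL = ½ × 6.7438 × 23.4683 = 79.1328.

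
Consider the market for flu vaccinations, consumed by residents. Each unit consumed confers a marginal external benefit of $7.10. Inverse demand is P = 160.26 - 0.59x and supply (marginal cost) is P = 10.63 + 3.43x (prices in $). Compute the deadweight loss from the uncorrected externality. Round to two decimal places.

DWL = $6.27

Market equilibrium (private): 10.63 + 3.43x = 160.26 - 0.59x → x_m = 37.2214.
Social marginal benefit = demand + MEB = 167.36 - 0.59x.
Set SMB = MC: 167.36 - 0.59x = 10.63 + 3.43x → x* = 38.9876.
Between x* and x_m the wedge SMB − MC runs linearly from 0 to MEB(x_m), so the loss is a triangle.
DWL = ½ × 1.7662 × 7.1000 = 6.2700.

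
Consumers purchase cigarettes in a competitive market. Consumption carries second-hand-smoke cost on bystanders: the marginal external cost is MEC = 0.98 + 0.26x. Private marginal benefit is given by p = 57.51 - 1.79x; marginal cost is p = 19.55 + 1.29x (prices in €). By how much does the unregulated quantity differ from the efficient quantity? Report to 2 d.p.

1.25 units

Market equilibrium (private): 19.55 + 1.29x = 57.51 - 1.79x → x_m = 12.3247.
Social marginal benefit = demand − MEC = 56.53 - 2.05x.
Set SMB = MC: 56.53 - 2.05x = 19.55 + 1.29x → x* = 11.0719.
Gap = |12.3247 − 11.0719| = 1.2528.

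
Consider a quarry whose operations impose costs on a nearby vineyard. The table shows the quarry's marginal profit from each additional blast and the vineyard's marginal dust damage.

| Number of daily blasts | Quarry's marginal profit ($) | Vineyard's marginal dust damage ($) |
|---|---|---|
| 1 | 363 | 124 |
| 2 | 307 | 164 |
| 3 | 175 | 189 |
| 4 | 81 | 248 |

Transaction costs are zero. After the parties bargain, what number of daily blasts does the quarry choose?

Bargaining reaches the level where marginal profit last exceeds marginal dust damage.
That holds through level 2 (307 ≥ 164) but not at 3 (175 < 189).

2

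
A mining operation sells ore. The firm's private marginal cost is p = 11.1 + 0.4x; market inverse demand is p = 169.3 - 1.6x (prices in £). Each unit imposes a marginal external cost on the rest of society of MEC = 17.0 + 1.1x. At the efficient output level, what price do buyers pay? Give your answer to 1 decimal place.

Social marginal cost = private MC + MEC = 28.1 + 1.5x.
Set SMC = demand: 28.1 + 1.5x = 169.3 - 1.6x → x* = 45.5484.
Consumer price on the demand curve at x*: 169.3 − 1.6×45.5484 = 96.4226.

P = £96.4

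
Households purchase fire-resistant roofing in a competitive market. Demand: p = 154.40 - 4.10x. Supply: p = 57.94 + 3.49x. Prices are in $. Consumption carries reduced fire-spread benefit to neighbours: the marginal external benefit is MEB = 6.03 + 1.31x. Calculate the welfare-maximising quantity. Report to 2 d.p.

x* = 16.32

Social marginal benefit = demand + MEB = 160.43 - 2.79x.
Set SMB = MC: 160.43 - 2.79x = 57.94 + 3.49x → x* = 16.3201.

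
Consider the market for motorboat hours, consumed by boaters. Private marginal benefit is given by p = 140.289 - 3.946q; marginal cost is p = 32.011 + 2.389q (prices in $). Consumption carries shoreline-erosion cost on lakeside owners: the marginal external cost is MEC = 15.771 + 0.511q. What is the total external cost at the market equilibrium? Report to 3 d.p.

Market equilibrium (private): 32.011 + 2.389q = 140.289 - 3.946q → q_m = 17.0920.
Total external cost = ∫₀^{q_m} (15.771 + 0.511q) dq = 15.771×17.0920 + ½×0.511×17.0920² = 344.1988.

$344.199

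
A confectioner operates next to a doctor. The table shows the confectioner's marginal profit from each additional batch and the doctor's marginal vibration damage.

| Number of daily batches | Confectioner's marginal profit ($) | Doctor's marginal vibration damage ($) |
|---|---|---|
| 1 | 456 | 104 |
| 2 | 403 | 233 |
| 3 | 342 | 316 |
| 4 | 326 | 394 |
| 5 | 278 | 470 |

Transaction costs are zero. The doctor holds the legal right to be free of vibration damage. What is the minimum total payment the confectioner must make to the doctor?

Efficient level: marginal profit ≥ marginal vibration damage through level 3, so k* = 3.
With the doctor holding the right, the confectioner must at least compensate total damage at k*: 104 + 233 + 316 = 653.

$653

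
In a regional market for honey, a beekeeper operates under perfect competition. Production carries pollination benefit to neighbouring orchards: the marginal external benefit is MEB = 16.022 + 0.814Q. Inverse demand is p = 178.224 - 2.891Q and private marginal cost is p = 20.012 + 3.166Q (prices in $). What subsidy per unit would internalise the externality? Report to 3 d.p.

Social marginal cost = private MC − MEB = 3.990 + 2.352Q.
Set SMC = demand: 3.990 + 2.352Q = 178.224 - 2.891Q → Q* = 33.2317.
The Pigouvian subsidy equals MEB at Q*: 16.022 + 0.814×33.2317 = 43.0726.

subsidy = $43.073 per unit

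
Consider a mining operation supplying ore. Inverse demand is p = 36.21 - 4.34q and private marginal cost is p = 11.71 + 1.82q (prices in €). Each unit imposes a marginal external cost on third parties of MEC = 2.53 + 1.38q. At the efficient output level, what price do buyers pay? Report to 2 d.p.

Social marginal cost = private MC + MEC = 14.24 + 3.20q.
Set SMC = demand: 14.24 + 3.20q = 36.21 - 4.34q → q* = 2.9138.
Consumer price on the demand curve at q*: 36.21 − 4.34×2.9138 = 23.5641.

P = €23.56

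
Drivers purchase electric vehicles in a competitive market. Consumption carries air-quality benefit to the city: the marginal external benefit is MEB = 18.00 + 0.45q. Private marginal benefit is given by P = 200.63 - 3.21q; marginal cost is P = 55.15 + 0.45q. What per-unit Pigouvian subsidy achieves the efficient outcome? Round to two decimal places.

Social marginal benefit = demand + MEB = 218.63 - 2.76q.
Set SMB = MC: 218.63 - 2.76q = 55.15 + 0.45q → q* = 50.9283.
The Pigouvian subsidy equals MEB at q*: 18.00 + 0.45×50.9283 = 40.9177.

subsidy = 40.92 per unit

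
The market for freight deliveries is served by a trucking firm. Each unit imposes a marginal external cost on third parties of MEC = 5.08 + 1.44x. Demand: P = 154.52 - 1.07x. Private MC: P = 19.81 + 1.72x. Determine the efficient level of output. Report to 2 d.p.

x* = 30.65

Social marginal cost = private MC + MEC = 24.89 + 3.16x.
Set SMC = demand: 24.89 + 3.16x = 154.52 - 1.07x → x* = 30.6454.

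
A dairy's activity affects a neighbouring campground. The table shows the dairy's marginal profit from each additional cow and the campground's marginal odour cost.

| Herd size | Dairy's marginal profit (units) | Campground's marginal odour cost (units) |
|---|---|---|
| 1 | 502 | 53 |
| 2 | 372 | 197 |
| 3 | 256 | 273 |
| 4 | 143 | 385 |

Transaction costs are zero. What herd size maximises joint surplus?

Bargaining reaches the level where marginal profit last exceeds marginal odour cost.
That holds through level 2 (372 ≥ 197) but not at 3 (256 < 273).

2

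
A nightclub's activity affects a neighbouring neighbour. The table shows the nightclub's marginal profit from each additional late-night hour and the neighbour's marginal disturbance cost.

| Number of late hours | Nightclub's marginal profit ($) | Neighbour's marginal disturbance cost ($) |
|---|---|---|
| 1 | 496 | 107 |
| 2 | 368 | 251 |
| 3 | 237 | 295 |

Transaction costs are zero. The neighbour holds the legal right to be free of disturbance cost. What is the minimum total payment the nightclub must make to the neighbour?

$358

Efficient level: marginal profit ≥ marginal disturbance cost through level 2, so k* = 2.
With the neighbour holding the right, the nightclub must at least compensate total damage at k*: 107 + 251 = 358.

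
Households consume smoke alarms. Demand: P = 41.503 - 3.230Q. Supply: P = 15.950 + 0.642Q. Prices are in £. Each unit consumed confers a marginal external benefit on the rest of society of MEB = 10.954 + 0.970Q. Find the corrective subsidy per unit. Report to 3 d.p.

subsidy = £23.157 per unit

Social marginal benefit = demand + MEB = 52.457 - 2.260Q.
Set SMB = MC: 52.457 - 2.260Q = 15.950 + 0.642Q → Q* = 12.5799.
The Pigouvian subsidy equals MEB at Q*: 10.954 + 0.970×12.5799 = 23.1565.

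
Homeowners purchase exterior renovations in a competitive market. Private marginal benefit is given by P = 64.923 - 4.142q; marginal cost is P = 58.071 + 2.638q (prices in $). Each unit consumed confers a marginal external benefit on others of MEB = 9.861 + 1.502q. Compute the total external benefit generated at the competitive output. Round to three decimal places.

Market equilibrium (private): 58.071 + 2.638q = 64.923 - 4.142q → q_m = 1.0106.
Total external benefit = ∫₀^{q_m} (9.861 + 1.502q) dq = 9.861×1.0106 + ½×1.502×1.0106² = 10.7325.

$10.733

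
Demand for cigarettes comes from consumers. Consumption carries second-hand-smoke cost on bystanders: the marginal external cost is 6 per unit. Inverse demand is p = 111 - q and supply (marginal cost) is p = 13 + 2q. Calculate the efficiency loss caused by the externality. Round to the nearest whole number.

Market equilibrium (private): 13 + 2q = 111 - q → q_m = 32.6667.
Social marginal benefit = demand − MEC = 105 - q.
Set SMB = MC: 105 - q = 13 + 2q → q* = 30.6667.
The welfare-loss triangle has base |q_m − q*| and height MEC(q_m) (the vertical gap between SMB and MC is zero at q* and MEC at q_m).
DWL = ½ × 2.0000 × 6.0000 = 6.0000.

DWL = 6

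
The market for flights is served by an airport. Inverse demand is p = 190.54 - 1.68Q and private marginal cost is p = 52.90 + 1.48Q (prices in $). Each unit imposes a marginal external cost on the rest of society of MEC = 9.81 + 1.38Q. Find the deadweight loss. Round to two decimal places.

Market equilibrium (private): 52.90 + 1.48Q = 190.54 - 1.68Q → Q_m = 43.5570.
Social marginal cost = private MC + MEC = 62.71 + 2.86Q.
Set SMC = demand: 62.71 + 2.86Q = 190.54 - 1.68Q → Q* = 28.1564.
Height of the DWL triangle at Q_m is SMC(Q_m) − demand(Q_m) = MEC(Q_m) = 69.9186.
DWL = ½ × 15.4006 × 69.9186 = 538.3942.

DWL = $538.39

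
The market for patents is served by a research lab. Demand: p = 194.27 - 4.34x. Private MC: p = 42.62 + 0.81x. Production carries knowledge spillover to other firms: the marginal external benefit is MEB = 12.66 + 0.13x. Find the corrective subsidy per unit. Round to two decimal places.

subsidy = 16.92 per unit

Social marginal cost = private MC − MEB = 29.96 + 0.68x.
Set SMC = demand: 29.96 + 0.68x = 194.27 - 4.34x → x* = 32.7311.
The Pigouvian subsidy equals MEB at x*: 12.66 + 0.13×32.7311 = 16.9150.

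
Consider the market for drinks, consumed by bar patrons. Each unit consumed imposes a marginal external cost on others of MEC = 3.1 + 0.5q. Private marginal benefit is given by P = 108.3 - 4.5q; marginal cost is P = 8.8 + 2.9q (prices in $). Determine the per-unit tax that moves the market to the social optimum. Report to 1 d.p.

Social marginal benefit = demand − MEC = 105.2 - 5.0q.
Set SMB = MC: 105.2 - 5.0q = 8.8 + 2.9q → q* = 12.2025.
The Pigouvian tax equals MEC at q*: 3.1 + 0.5×12.2025 = 9.2013.

tax = $9.2 per unit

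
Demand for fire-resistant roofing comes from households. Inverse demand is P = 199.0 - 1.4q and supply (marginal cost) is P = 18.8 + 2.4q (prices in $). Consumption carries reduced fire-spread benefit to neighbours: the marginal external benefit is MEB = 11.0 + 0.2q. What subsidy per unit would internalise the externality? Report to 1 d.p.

Social marginal benefit = demand + MEB = 210.0 - 1.2q.
Set SMB = MC: 210.0 - 1.2q = 18.8 + 2.4q → q* = 53.1111.
The Pigouvian subsidy equals MEB at q*: 11.0 + 0.2×53.1111 = 21.6222.

subsidy = $21.6 per unit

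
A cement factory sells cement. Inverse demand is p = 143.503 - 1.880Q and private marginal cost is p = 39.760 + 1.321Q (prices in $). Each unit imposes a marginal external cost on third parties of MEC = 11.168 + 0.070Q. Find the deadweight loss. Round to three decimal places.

Market equilibrium (private): 39.760 + 1.321Q = 143.503 - 1.880Q → Q_m = 32.4096.
Social marginal cost = private MC + MEC = 50.928 + 1.391Q.
Set SMC = demand: 50.928 + 1.391Q = 143.503 - 1.880Q → Q* = 28.3017.
The welfare-loss triangle has base |Q_m − Q*| and height MEC(Q_m) (the vertical gap between SMC and demand is zero at Q* and MEC at Q_m).
DWL = ½ × 4.1079 × 13.4367 = 27.5983.

DWL = $27.598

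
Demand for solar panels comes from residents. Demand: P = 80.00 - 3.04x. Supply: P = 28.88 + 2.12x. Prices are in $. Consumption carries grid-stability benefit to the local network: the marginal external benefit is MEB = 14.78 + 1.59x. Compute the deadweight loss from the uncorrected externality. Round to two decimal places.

DWL = $130.56

Market equilibrium (private): 28.88 + 2.12x = 80.00 - 3.04x → x_m = 9.9070.
Social marginal benefit = demand + MEB = 94.78 - 1.45x.
Set SMB = MC: 94.78 - 1.45x = 28.88 + 2.12x → x* = 18.4594.
Between x* and x_m the wedge SMB − MC runs linearly from 0 to MEB(x_m), so the loss is a triangle.
DWL = ½ × 8.5524 × 30.5321 = 130.5614.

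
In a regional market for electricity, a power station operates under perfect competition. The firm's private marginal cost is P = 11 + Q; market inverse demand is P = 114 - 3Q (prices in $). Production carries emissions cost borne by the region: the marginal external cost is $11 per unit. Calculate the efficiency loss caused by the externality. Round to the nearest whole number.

DWL = $15

Market equilibrium (private): 11 + Q = 114 - 3Q → Q_m = 25.7500.
Social marginal cost = private MC + MEC = 22 + Q.
Set SMC = demand: 22 + Q = 114 - 3Q → Q* = 23.0000.
Between Q* and Q_m the wedge SMC − demand runs linearly from 0 to MEC(Q_m), so the loss is a triangle.
DWL = ½ × 2.7500 × 11.0000 = 15.1250.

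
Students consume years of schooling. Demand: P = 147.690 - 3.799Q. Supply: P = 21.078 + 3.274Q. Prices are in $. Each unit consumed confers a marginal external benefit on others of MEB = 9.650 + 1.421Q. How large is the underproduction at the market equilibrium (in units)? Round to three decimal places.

Market equilibrium (private): 21.078 + 3.274Q = 147.690 - 3.799Q → Q_m = 17.9007.
Social marginal benefit = demand + MEB = 157.340 - 2.378Q.
Set SMB = MC: 157.340 - 2.378Q = 21.078 + 3.274Q → Q* = 24.1086.
Gap = |17.9007 − 24.1086| = 6.2079.

6.208 units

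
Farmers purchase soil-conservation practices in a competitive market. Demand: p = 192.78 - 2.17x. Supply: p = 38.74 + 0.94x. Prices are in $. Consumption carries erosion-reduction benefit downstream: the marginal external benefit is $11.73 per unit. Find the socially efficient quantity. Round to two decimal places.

x* = 53.30

Social marginal benefit = demand + MEB = 204.51 - 2.17x.
Set SMB = MC: 204.51 - 2.17x = 38.74 + 0.94x → x* = 53.3023.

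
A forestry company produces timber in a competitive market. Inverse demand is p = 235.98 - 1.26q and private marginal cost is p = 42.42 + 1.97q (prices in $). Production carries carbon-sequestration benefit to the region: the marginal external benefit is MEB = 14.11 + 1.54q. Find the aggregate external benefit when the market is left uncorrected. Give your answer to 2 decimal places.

$3610.69

Market equilibrium (private): 42.42 + 1.97q = 235.98 - 1.26q → q_m = 59.9257.
Total external benefit = ∫₀^{q_m} (14.11 + 1.54q) dq = 14.11×59.9257 + ½×1.54×59.9257² = 3610.6906.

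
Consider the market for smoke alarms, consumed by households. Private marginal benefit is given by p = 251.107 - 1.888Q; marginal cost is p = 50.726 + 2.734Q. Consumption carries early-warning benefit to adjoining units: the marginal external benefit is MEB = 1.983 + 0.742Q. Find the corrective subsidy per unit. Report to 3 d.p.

subsidy = 40.683 per unit

Social marginal benefit = demand + MEB = 253.090 - 1.146Q.
Set SMB = MC: 253.090 - 1.146Q = 50.726 + 2.734Q → Q* = 52.1557.
The Pigouvian subsidy equals MEB at Q*: 1.983 + 0.742×52.1557 = 40.6825.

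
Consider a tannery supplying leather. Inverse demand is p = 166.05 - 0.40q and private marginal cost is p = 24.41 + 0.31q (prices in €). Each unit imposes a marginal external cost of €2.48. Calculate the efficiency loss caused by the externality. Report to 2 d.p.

Market equilibrium (private): 24.41 + 0.31q = 166.05 - 0.40q → q_m = 199.4930.
Social marginal cost = private MC + MEC = 26.89 + 0.31q.
Set SMC = demand: 26.89 + 0.31q = 166.05 - 0.40q → q* = 196.0000.
Height of the DWL triangle at q_m is SMC(q_m) − demand(q_m) = MEC(q_m) = 2.4800.
DWL = ½ × 3.4930 × 2.4800 = 4.3313.

DWL = €4.33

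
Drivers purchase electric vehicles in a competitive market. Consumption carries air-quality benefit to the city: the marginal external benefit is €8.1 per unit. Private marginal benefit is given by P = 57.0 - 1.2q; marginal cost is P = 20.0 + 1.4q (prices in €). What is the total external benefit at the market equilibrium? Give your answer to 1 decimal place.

€115.3

Market equilibrium (private): 20.0 + 1.4q = 57.0 - 1.2q → q_m = 14.2308.
Total external benefit = MEB × q_m = 8.1 × 14.2308 = 115.2695.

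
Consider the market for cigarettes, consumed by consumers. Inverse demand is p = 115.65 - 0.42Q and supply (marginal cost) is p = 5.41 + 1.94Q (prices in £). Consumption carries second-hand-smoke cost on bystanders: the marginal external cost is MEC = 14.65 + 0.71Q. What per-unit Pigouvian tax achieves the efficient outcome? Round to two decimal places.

Social marginal benefit = demand − MEC = 101.00 - 1.13Q.
Set SMB = MC: 101.00 - 1.13Q = 5.41 + 1.94Q → Q* = 31.1368.
The Pigouvian tax equals MEC at Q*: 14.65 + 0.71×31.1368 = 36.7571.

tax = £36.76 per unit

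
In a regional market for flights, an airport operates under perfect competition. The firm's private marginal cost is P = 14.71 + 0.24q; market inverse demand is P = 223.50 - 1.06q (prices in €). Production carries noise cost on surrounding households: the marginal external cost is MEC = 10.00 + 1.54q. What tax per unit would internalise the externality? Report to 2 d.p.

tax = €117.79 per unit

Social marginal cost = private MC + MEC = 24.71 + 1.78q.
Set SMC = demand: 24.71 + 1.78q = 223.50 - 1.06q → q* = 69.9965.
The Pigouvian tax equals MEC at q*: 10.00 + 1.54×69.9965 = 117.7946.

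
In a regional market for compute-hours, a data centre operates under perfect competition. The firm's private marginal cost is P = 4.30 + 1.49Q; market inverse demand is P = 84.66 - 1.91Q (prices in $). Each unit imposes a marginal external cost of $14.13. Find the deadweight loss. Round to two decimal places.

DWL = $29.36

Market equilibrium (private): 4.30 + 1.49Q = 84.66 - 1.91Q → Q_m = 23.6353.
Social marginal cost = private MC + MEC = 18.43 + 1.49Q.
Set SMC = demand: 18.43 + 1.49Q = 84.66 - 1.91Q → Q* = 19.4794.
The loss is the area between SMC and demand from Q* to Q_m; with linear curves that's a triangle of height MEC(Q_m).
DWL = ½ × 4.1559 × 14.1300 = 29.3614.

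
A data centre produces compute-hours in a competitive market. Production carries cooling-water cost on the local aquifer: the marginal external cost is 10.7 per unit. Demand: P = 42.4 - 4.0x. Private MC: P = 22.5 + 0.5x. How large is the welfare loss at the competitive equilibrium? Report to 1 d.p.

DWL = 12.7

Market equilibrium (private): 22.5 + 0.5x = 42.4 - 4.0x → x_m = 4.4222.
Social marginal cost = private MC + MEC = 33.2 + 0.5x.
Set SMC = demand: 33.2 + 0.5x = 42.4 - 4.0x → x* = 2.0444.
Between x* and x_m the wedge SMC − demand runs linearly from 0 to MEC(x_m), so the loss is a triangle.
DWL = ½ × 2.3778 × 10.7000 = 12.7212.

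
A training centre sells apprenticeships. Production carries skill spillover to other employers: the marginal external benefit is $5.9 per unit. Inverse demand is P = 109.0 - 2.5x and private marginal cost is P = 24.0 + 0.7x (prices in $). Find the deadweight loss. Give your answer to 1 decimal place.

DWL = $5.4

Market equilibrium (private): 24.0 + 0.7x = 109.0 - 2.5x → x_m = 26.5625.
Social marginal cost = private MC − MEB = 18.1 + 0.7x.
Set SMC = demand: 18.1 + 0.7x = 109.0 - 2.5x → x* = 28.4063.
Between x* and x_m the wedge demand − SMC runs linearly from 0 to MEB(x_m), so the loss is a triangle.
DWL = ½ × 1.8438 × 5.9000 = 5.4392.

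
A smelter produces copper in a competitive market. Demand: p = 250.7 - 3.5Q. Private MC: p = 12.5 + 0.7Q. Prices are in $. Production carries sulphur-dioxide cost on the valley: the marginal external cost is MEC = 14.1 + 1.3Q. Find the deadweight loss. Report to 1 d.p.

Market equilibrium (private): 12.5 + 0.7Q = 250.7 - 3.5Q → Q_m = 56.7143.
Social marginal cost = private MC + MEC = 26.6 + 2.0Q.
Set SMC = demand: 26.6 + 2.0Q = 250.7 - 3.5Q → Q* = 40.7455.
The welfare-loss triangle has base |Q_m − Q*| and height MEC(Q_m) (the vertical gap between SMC and demand is zero at Q* and MEC at Q_m).
DWL = ½ × 15.9688 × 87.8286 = 701.2587.

DWL = $701.3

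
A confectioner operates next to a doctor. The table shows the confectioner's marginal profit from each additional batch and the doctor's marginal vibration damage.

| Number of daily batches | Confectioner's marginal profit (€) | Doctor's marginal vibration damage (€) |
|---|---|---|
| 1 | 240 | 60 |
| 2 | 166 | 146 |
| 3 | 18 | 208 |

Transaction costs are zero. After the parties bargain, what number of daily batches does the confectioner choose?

2

Bargaining reaches the level where marginal profit last exceeds marginal vibration damage.
That holds through level 2 (166 ≥ 146) but not at 3 (18 < 208).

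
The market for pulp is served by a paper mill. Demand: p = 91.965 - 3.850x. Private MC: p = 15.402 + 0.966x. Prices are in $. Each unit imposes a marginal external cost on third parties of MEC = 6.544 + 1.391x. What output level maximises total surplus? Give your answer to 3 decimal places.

x* = 11.281

Social marginal cost = private MC + MEC = 21.946 + 2.357x.
Set SMC = demand: 21.946 + 2.357x = 91.965 - 3.850x → x* = 11.2807.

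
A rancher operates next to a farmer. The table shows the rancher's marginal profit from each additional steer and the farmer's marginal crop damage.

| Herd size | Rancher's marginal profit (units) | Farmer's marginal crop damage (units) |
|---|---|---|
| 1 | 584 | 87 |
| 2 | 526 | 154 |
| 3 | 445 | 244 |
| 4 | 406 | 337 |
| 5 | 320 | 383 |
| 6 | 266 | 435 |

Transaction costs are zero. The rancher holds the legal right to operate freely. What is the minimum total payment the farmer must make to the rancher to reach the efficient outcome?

Left alone the rancher would choose level 6 (marginal profit stays positive).
Efficient level: k* = 4 (marginal profit ≥ marginal crop damage through 4).
The farmer must at least cover the rancher's forgone profit from cutting 6→4: 320 + 266 = 586.

586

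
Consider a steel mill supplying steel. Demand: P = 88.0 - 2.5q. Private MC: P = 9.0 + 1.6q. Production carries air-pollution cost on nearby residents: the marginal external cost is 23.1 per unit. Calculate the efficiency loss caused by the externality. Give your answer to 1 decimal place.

Market equilibrium (private): 9.0 + 1.6q = 88.0 - 2.5q → q_m = 19.2683.
Social marginal cost = private MC + MEC = 32.1 + 1.6q.
Set SMC = demand: 32.1 + 1.6q = 88.0 - 2.5q → q* = 13.6341.
The loss is the area between SMC and demand from q* to q_m; with linear curves that's a triangle of height MEC(q_m).
DWL = ½ × 5.6342 × 23.1000 = 65.0750.

DWL = 65.1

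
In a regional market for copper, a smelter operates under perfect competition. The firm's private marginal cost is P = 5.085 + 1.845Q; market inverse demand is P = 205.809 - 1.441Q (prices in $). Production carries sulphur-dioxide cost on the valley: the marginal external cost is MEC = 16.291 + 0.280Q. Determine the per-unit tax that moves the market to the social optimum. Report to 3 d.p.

tax = $30.773 per unit

Social marginal cost = private MC + MEC = 21.376 + 2.125Q.
Set SMC = demand: 21.376 + 2.125Q = 205.809 - 1.441Q → Q* = 51.7199.
The Pigouvian tax equals MEC at Q*: 16.291 + 0.280×51.7199 = 30.7726.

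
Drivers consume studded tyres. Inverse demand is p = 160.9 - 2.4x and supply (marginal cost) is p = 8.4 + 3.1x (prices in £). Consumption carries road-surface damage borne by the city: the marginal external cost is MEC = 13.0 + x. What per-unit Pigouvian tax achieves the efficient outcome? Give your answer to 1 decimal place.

tax = £34.5 per unit

Social marginal benefit = demand − MEC = 147.9 - 3.4x.
Set SMB = MC: 147.9 - 3.4x = 8.4 + 3.1x → x* = 21.4615.
The Pigouvian tax equals MEC at x*: 13.0 + 1.0×21.4615 = 34.4615.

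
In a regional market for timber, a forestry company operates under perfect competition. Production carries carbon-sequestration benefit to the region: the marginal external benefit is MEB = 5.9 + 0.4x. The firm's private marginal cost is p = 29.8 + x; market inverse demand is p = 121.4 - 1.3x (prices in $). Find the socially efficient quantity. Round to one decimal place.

x* = 51.3

Social marginal cost = private MC − MEB = 23.9 + 0.6x.
Set SMC = demand: 23.9 + 0.6x = 121.4 - 1.3x → x* = 51.3158.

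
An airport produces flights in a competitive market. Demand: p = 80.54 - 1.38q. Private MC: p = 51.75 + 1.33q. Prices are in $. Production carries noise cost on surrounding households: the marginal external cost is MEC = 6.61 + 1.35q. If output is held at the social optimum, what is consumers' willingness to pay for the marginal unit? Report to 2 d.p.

Social marginal cost = private MC + MEC = 58.36 + 2.68q.
Set SMC = demand: 58.36 + 2.68q = 80.54 - 1.38q → q* = 5.4631.
Consumer price on the demand curve at q*: 80.54 − 1.38×5.4631 = 73.0009.

P = $73.00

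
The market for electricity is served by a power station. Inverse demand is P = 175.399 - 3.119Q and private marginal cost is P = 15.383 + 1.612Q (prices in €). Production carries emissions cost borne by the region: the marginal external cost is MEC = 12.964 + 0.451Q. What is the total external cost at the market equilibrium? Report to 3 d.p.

€696.449

Market equilibrium (private): 15.383 + 1.612Q = 175.399 - 3.119Q → Q_m = 33.8229.
Total external cost = ∫₀^{Q_m} (12.964 + 0.451Q) dQ = 12.964×33.8229 + ½×0.451×33.8229² = 696.4495.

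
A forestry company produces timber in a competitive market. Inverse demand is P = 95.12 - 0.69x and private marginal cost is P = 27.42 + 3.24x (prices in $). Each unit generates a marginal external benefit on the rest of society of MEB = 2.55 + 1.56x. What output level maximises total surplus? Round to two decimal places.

x* = 29.64

Social marginal cost = private MC − MEB = 24.87 + 1.68x.
Set SMC = demand: 24.87 + 1.68x = 95.12 - 0.69x → x* = 29.6414.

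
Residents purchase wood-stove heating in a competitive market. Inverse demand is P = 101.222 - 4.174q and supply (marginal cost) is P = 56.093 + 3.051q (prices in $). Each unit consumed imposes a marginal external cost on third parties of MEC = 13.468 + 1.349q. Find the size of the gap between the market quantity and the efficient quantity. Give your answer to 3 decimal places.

2.554 units

Market equilibrium (private): 56.093 + 3.051q = 101.222 - 4.174q → q_m = 6.2462.
Social marginal benefit = demand − MEC = 87.754 - 5.523q.
Set SMB = MC: 87.754 - 5.523q = 56.093 + 3.051q → q* = 3.6927.
Gap = |6.2462 − 3.6927| = 2.5535.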